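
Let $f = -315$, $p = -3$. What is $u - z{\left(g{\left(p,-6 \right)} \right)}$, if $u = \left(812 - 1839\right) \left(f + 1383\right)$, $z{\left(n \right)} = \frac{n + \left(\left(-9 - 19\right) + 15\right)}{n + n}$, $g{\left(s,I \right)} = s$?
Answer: $- \frac{3290516}{3} \approx -1.0968 \cdot 10^{6}$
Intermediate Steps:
$z{\left(n \right)} = \frac{-13 + n}{2 n}$ ($z{\left(n \right)} = \frac{n + \left(-28 + 15\right)}{2 n} = \left(n - 13\right) \frac{1}{2 n} = \left(-13 + n\right) \frac{1}{2 n} = \frac{-13 + n}{2 n}$)
$u = -1096836$ ($u = \left(812 - 1839\right) \left(-315 + 1383\right) = \left(-1027\right) 1068 = -1096836$)
$u - z{\left(g{\left(p,-6 \right)} \right)} = -1096836 - \frac{-13 - 3}{2 \left(-3\right)} = -1096836 - \frac{1}{2} \left(- \frac{1}{3}\right) \left(-16\right) = -1096836 - \frac{8}{3} = - \frac{3290516}{3}$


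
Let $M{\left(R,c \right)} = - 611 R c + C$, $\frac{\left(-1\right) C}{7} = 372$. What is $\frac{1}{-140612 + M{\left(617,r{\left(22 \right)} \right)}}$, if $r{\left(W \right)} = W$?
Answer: $- \frac{1}{8436930} \approx -1.1853 \cdot 10^{-7}$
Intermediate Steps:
$C = -2604$ ($C = \left(-7\right) 372 = -2604$)
$M{\left(R,c \right)} = -2604 - 611 R c$ ($M{\left(R,c \right)} = - 611 R c - 2604 = -2604 - 611 R c$)
$\frac{1}{-140612 + M{\left(617,r{\left(22 \right)} \right)}} = \frac{1}{-140612 - \left(2604 + 376987 \cdot 22\right)} = \frac{1}{-140612 - 8296318} = \frac{1}{-8436930} = - \frac{1}{8436930}$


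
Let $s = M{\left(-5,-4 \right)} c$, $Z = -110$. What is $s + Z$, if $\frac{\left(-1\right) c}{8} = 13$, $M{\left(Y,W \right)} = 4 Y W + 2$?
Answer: $-8638$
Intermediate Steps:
$M{\left(Y,W \right)} = 2 + 4 W Y$ ($M{\left(Y,W \right)} = 4 W Y + 2 = 2 + 4 W Y$)
$c = -104$ ($c = \left(-8\right) 13 = -104$)
$s = -8528$ ($s = \left(2 + 4 \left(-4\right) \left(-5\right)\right) \left(-104\right) = \left(2 + 80\right) \left(-104\right) = 82 \left(-104\right) = -8528$)
$s + Z = -8528 - 110 = -8638$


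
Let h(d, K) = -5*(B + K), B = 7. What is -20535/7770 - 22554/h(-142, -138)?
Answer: -339991/9170 ≈ -37.076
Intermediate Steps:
h(d, K) = -35 - 5*K (h(d, K) = -5*(7 + K) = -35 - 5*K)
-20535/7770 - 22554/h(-142, -138) = -20535/7770 - 22554/(-35 - 5*(-138)) = -20535*1/7770 - 22554/(-35 + 690) = -37/14 - 22554/655 = -339991/9170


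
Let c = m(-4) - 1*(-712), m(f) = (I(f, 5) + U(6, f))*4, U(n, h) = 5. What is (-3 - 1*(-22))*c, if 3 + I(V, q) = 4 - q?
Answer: 13604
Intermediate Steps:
I(V, q) = 1 - q (I(V, q) = -3 + (4 - q) = 1 - q)
m(f) = 4 (m(f) = ((1 - 1*5) + 5)*4 = ((1 - 5) + 5)*4 = (-4 + 5)*4 = 1*4 = 4)
c = 716 (c = 4 - 1*(-712) = 4 + 712 = 716)
(-3 - 1*(-22))*c = (-3 - 1*(-22))*716 = (-3 + 22)*716 = 19*716 = 13604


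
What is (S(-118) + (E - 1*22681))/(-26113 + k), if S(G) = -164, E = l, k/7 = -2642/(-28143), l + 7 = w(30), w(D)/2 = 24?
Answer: 641772972/734879665 ≈ 0.87330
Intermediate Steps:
w(D) = 48 (w(D) = 2*24 = 48)
l = 41 (l = -7 + 48 = 41)
k = 18494/28143 (k = 7*(-2642/(-28143)) = 7*(-2642*(-1/28143)) = 7*(2642/28143) = 18494/28143 ≈ 0.65714)
E = 41
(S(-118) + (E - 1*22681))/(-26113 + k) = (-164 + (41 - 1*22681))/(-26113 + 18494/28143) = (-164 + (41 - 22681))/(-734879665/28143) = (-164 - 22640)*(-28143/734879665) = -22804*(-28143/734879665) = 641772972/734879665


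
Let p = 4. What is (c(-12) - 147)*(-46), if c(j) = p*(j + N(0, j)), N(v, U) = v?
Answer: 8970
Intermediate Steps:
c(j) = 4*j (c(j) = 4*(j + 0) = 4*j)
(c(-12) - 147)*(-46) = (4*(-12) - 147)*(-46) = (-48 - 147)*(-46) = -195*(-46) = 8970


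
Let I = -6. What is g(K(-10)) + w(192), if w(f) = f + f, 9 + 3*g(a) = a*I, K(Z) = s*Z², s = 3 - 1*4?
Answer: 581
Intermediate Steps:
s = -1 (s = 3 - 4 = -1)
K(Z) = -Z²
g(a) = -3 - 2*a (g(a) = -3 + (a*(-6))/3 = -3 + (-6*a)/3 = -3 - 2*a)
w(f) = 2*f
g(K(-10)) + w(192) = (-3 - (-2)*(-10)²) + 2*192 = (-3 - (-2)*100) + 384 = (-3 - 2*(-100)) + 384 = (-3 + 200) + 384 = 197 + 384 = 581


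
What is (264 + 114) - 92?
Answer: 286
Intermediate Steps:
(264 + 114) - 92 = 378 - 92 = 286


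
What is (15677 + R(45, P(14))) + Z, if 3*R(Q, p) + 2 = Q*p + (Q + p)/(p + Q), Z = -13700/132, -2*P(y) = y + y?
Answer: 506975/33 ≈ 15363.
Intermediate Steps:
P(y) = -y (P(y) = -(y + y)/2 = -y)
Z = -3425/33 (Z = -13700*1/132 = -3425/33 ≈ -103.79)
R(Q, p) = -1/3 + Q*p/3 (R(Q, p) = -2/3 + (Q*p + (Q + p)/(p + Q))/3 = -2/3 + (Q*p + (Q + p)/(Q + p))/3 = -2/3 + (Q*p + 1)/3 = -2/3 + (1 + Q*p)/3 = -2/3 + (1/3 + Q*p/3) = -1/3 + Q*p/3)
(15677 + R(45, P(14))) + Z = (15677 + (-1/3 + (1/3)*45*(-1*14))) - 3425/33 = (15677 + (-1/3 + (1/3)*45*(-14))) - 3425/33 = (15677 + (-1/3 - 210)) - 3425/33 = (15677 - 631/3) - 3425/33 = 46400/3 - 3425/33 = 506975/33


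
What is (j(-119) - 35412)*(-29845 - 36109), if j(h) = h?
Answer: 2343411574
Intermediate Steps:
(j(-119) - 35412)*(-29845 - 36109) = (-119 - 35412)*(-29845 - 36109) = -35531*(-65954) = 2343411574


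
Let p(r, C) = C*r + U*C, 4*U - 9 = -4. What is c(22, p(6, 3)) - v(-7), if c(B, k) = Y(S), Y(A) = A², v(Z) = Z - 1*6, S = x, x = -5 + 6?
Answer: 14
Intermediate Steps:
U = 5/4 (U = 9/4 + (¼)*(-4) = 9/4 - 1 = 5/4 ≈ 1.2500)
x = 1
S = 1
v(Z) = -6 + Z (v(Z) = Z - 6 = -6 + Z)
p(r, C) = 5*C/4 + C*r (p(r, C) = C*r + 5*C/4 = 5*C/4 + C*r)
c(B, k) = 1 (c(B, k) = 1² = 1)
c(22, p(6, 3)) - v(-7) = 1 - (-6 - 7) = 1 - 1*(-13) = 1 + 13 = 14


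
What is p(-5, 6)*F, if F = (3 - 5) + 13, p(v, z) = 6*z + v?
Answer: 341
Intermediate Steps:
p(v, z) = v + 6*z
F = 11 (F = -2 + 13 = 11)
p(-5, 6)*F = (-5 + 6*6)*11 = (-5 + 36)*11 = 31*11 = 341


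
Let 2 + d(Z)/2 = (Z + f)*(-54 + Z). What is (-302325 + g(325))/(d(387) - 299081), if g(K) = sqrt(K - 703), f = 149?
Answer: -100775/19297 + I*sqrt(42)/19297 ≈ -5.2223 + 0.00033584*I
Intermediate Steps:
d(Z) = -4 + 2*(-54 + Z)*(149 + Z) (d(Z) = -4 + 2*((Z + 149)*(-54 + Z)) = -4 + 2*((149 + Z)*(-54 + Z)) = -4 + 2*((-54 + Z)*(149 + Z)) = -4 + 2*(-54 + Z)*(149 + Z))
g(K) = sqrt(-703 + K)
(-302325 + g(325))/(d(387) - 299081) = (-302325 + sqrt(-703 + 325))/((-16096 + 2*387**2 + 190*387) - 299081) = (-302325 + sqrt(-378))/((-16096 + 2*149769 + 73530) - 299081) = (-302325 + 3*I*sqrt(42))/((-16096 + 299538 + 73530) - 299081) = (-302325 + 3*I*sqrt(42))/(356972 - 299081) = (-302325 + 3*I*sqrt(42))/57891 = (-302325 + 3*I*sqrt(42))*(1/57891) = -100775/19297 + I*sqrt(42)/19297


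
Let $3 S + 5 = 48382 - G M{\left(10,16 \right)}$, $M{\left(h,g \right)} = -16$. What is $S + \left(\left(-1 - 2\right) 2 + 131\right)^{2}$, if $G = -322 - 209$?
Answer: $\frac{86756}{3} \approx 28919.0$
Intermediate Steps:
$G = -531$
$S = \frac{39881}{3}$ ($S = - \frac{5}{3} + \frac{48382 - \left(-531\right) \left(-16\right)}{3} = - \frac{5}{3} + \frac{48382 - 8496}{3} = - \frac{5}{3} + \frac{1}{3} \cdot 39886 = - \frac{5}{3} + \frac{39886}{3} = \frac{39881}{3} \approx 13294.0$)
$S + \left(\left(-1 - 2\right) 2 + 131\right)^{2} = \frac{39881}{3} + \left(\left(-1 - 2\right) 2 + 131\right)^{2} = \frac{39881}{3} + \left(\left(-3\right) 2 + 131\right)^{2} = \frac{39881}{3} + \left(-6 + 131\right)^{2} = \frac{39881}{3} + 125^{2} = \frac{39881}{3} + 15625 = \frac{86756}{3}$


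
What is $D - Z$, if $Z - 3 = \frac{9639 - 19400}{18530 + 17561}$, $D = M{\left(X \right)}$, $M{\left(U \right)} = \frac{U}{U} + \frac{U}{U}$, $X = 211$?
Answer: $- \frac{26330}{36091} \approx -0.72954$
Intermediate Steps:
$M{\left(U \right)} = 2$ ($M{\left(U \right)} = 1 + 1 = 2$)
$D = 2$
$Z = \frac{98512}{36091}$ ($Z = 3 + \frac{9639 - 19400}{18530 + 17561} = 3 - \frac{9761}{36091} = \frac{98512}{36091} \approx 2.7295$)
$D - Z = 2 - \frac{98512}{36091} = - \frac{26330}{36091}$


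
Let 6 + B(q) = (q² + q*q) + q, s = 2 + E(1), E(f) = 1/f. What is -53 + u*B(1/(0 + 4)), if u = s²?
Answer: -829/8 ≈ -103.63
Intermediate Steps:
s = 3 (s = 2 + 1/1 = 2 + 1 = 3)
u = 9 (u = 3² = 9)
B(q) = -6 + q + 2*q² (B(q) = -6 + ((q² + q*q) + q) = -6 + ((q² + q²) + q) = -6 + (2*q² + q) = -6 + (q + 2*q²) = -6 + q + 2*q²)
-53 + u*B(1/(0 + 4)) = -53 + 9*(-6 + 1/(0 + 4) + 2*(1/(0 + 4))²) = -53 + 9*(-6 + 1/4 + 2*(1/4)²) = -53 + 9*(-6 + ¼ + 2*(¼)²) = -53 + 9*(-6 + ¼ + 2*(1/16)) = -53 + 9*(-6 + ¼ + ⅛) = -53 + 9*(-45/8) = -53 - 405/8 = -829/8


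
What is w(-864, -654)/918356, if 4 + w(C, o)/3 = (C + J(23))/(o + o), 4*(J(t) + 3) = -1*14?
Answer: -8723/800806432 ≈ -1.0893e-5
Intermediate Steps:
J(t) = -13/2 (J(t) = -3 + (-1*14)/4 = -3 + (¼)*(-14) = -3 - 7/2 = -13/2)
w(C, o) = -12 + 3*(-13/2 + C)/(2*o) (w(C, o) = -12 + 3*((C - 13/2)/(o + o)) = -12 + 3*((-13/2 + C)/((2*o))) = -12 + 3*((-13/2 + C)*(1/(2*o))) = -12 + 3*((-13/2 + C)/(2*o)) = -12 + 3*(-13/2 + C)/(2*o))
w(-864, -654)/918356 = ((¾)*(-13 - 16*(-654) + 2*(-864))/(-654))/918356 = ((¾)*(-1/654)*(-13 + 10464 - 1728))*(1/918356) = ((¾)*(-1/654)*8723)*(1/918356) = -8723/872*1/918356 = -8723/800806432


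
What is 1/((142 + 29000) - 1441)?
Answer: 1/27701 ≈ 3.6100e-5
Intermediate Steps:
1/((142 + 29000) - 1441) = 1/(29142 - 1441) = 1/27701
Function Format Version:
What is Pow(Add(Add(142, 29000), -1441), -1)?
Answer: Rational(1, 27701) ≈ 3.6100e-5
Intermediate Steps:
Pow(Add(Add(142, 29000), -1441), -1) = Pow(Add(29142, -1441), -1) = Pow(27701, -1) = Rational(1, 27701)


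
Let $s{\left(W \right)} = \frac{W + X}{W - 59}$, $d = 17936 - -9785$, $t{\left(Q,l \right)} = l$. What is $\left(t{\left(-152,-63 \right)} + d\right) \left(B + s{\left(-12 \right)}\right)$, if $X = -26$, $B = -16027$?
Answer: $- \frac{31471457382}{71} \approx -4.4326 \cdot 10^{8}$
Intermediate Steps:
$d = 27721$ ($d = 17936 + 9785 = 27721$)
$s{\left(W \right)} = \frac{-26 + W}{-59 + W}$ ($s{\left(W \right)} = \frac{W - 26}{W - 59} = \frac{-26 + W}{-59 + W}$)
$\left(t{\left(-152,-63 \right)} + d\right) \left(B + s{\left(-12 \right)}\right) = \left(-63 + 27721\right) \left(-16027 + \frac{-26 - 12}{-59 - 12}\right) = 27658 \left(-16027 + \frac{1}{-71} \left(-38\right)\right) = 27658 \left(-16027 - - \frac{38}{71}\right) = 27658 \left(-16027 + \frac{38}{71}\right) = 27658 \left(- \frac{1137879}{71}\right) = - \frac{31471457382}{71}$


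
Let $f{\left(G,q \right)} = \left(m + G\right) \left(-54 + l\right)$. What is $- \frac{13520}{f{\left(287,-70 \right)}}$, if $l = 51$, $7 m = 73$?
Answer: $\frac{47320}{3123} \approx 15.152$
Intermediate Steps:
$m = \frac{73}{7}$ ($m = \frac{1}{7} \cdot 73 = \frac{73}{7} \approx 10.429$)
$f{\left(G,q \right)} = - \frac{219}{7} - 3 G$ ($f{\left(G,q \right)} = \left(\frac{73}{7} + G\right) \left(-54 + 51\right) = \left(\frac{73}{7} + G\right) \left(-3\right) = - \frac{219}{7} - 3 G$)
$- \frac{13520}{f{\left(287,-70 \right)}} = - \frac{13520}{- \frac{219}{7} - 861} = - \frac{13520}{- \frac{6246}{7}} = \left(-13520\right) \left(- \frac{7}{6246}\right) = \frac{47320}{3123}$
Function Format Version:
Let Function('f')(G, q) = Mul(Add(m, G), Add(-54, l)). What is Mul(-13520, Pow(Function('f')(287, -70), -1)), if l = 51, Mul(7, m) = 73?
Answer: Rational(47320, 3123) ≈ 15.152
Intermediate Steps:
m = Rational(73, 7) (m = Mul(Rational(1, 7), 73) = Rational(73, 7) ≈ 10.429)
Function('f')(G, q) = Add(Rational(-219, 7), Mul(-3, G)) (Function('f')(G, q) = Mul(Add(Rational(73, 7), G), Add(-54, 51)) = Mul(Add(Rational(73, 7), G), -3) = Add(Rational(-219, 7), Mul(-3, G)))
Mul(-13520, Pow(Function('f')(287, -70), -1)) = Mul(-13520, Pow(Add(Rational(-219, 7), Mul(-3, 287)), -1)) = Mul(-13520, Pow(Add(Rational(-219, 7), -861), -1)) = Mul(-13520, Pow(Rational(-6246, 7), -1)) = Mul(-13520, Rational(-7, 6246)) = Rational(47320, 3123)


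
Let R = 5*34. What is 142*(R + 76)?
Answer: 34932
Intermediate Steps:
R = 170
142*(R + 76) = 142*(170 + 76) = 142*246 = 34932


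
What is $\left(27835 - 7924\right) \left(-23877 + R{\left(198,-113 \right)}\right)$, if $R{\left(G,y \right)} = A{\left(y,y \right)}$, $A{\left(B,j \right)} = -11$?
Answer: $-475633968$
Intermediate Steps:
$R{\left(G,y \right)} = -11$
$\left(27835 - 7924\right) \left(-23877 + R{\left(198,-113 \right)}\right) = \left(27835 - 7924\right) \left(-23877 - 11\right) = 19911 \left(-23888\right) = -475633968$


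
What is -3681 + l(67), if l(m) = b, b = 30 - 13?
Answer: -3664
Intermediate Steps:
b = 17
l(m) = 17
-3681 + l(67) = -3681 + 17 = -3664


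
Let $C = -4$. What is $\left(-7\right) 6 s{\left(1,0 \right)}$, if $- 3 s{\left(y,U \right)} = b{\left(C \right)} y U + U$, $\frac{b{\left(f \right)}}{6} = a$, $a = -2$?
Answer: $0$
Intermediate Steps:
$b{\left(f \right)} = -12$ ($b{\left(f \right)} = 6 \left(-2\right) = -12$)
$s{\left(y,U \right)} = - \frac{U}{3} + 4 U y$ ($s{\left(y,U \right)} = - \frac{- 12 y U + U}{3} = - \frac{- 12 U y + U}{3} = - \frac{U - 12 U y}{3} = - \frac{U}{3} + 4 U y$)
$\left(-7\right) 6 s{\left(1,0 \right)} = \left(-7\right) 6 \cdot \frac{1}{3} \cdot 0 \left(-1 + 12 \cdot 1\right) = - 42 \cdot \frac{1}{3} \cdot 0 \left(-1 + 12\right) = - 42 \cdot \frac{1}{3} \cdot 0 \cdot 11 = \left(-42\right) 0 = 0$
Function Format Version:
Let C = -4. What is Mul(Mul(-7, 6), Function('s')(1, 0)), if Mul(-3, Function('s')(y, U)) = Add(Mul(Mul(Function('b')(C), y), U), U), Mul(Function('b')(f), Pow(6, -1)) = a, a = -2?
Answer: 0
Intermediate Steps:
Function('b')(f) = -12 (Function('b')(f) = Mul(6, -2) = -12)
Function('s')(y, U) = Add(Mul(Rational(-1, 3), U), Mul(4, U, y)) (Function('s')(y, U) = Mul(Rational(-1, 3), Add(Mul(Mul(-12, y), U), U)) = Mul(Rational(-1, 3), Add(Mul(-12, U, y), U)) = Mul(Rational(-1, 3), Add(U, Mul(-12, U, y))) = Add(Mul(Rational(-1, 3), U), Mul(4, U, y)))
Mul(Mul(-7, 6), Function('s')(1, 0)) = Mul(Mul(-7, 6), Mul(Rational(1, 3), 0, Add(-1, Mul(12, 1)))) = Mul(-42, Mul(Rational(1, 3), 0, Add(-1, 12))) = Mul(-42, Mul(Rational(1, 3), 0, 11)) = Mul(-42, 0) = 0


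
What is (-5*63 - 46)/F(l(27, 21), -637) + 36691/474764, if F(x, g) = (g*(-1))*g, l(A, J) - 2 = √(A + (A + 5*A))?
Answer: 15059460183/192644513516 ≈ 0.078172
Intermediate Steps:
l(A, J) = 2 + √7*√A (l(A, J) = 2 + √(A + (A + 5*A)) = 2 + √(A + 6*A) = 2 + √(7*A) = 2 + √7*√A)
F(x, g) = -g² (F(x, g) = (-g)*g = -g²)
(-5*63 - 46)/F(l(27, 21), -637) + 36691/474764 = (-5*63 - 46)/((-1*(-637)²)) + 36691/474764 = (-315 - 46)/((-1*405769)) + 36691*(1/474764) = -361/(-405769) + 36691/474764 = -361*(-1/405769) + 36691/474764 = 361/405769 + 36691/474764 = 15059460183/192644513516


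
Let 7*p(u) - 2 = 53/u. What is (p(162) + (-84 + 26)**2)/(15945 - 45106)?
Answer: -3815153/33068574 ≈ -0.11537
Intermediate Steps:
p(u) = 2/7 + 53/(7*u) (p(u) = 2/7 + (53/u)/7 = 2/7 + 53/(7*u))
(p(162) + (-84 + 26)**2)/(15945 - 45106) = ((1/7)*(53 + 2*162)/162 + (-84 + 26)**2)/(15945 - 45106) = ((1/7)*(1/162)*(53 + 324) + (-58)**2)/(-29161) = ((1/7)*(1/162)*377 + 3364)*(-1/29161) = (377/1134 + 3364)*(-1/29161) = (3815153/1134)*(-1/29161) = -3815153/33068574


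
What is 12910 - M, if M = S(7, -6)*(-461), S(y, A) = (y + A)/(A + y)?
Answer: 13371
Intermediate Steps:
S(y, A) = 1 (S(y, A) = (A + y)/(A + y) = 1)
M = -461 (M = 1*(-461) = -461)
12910 - M = 12910 - 1*(-461) = 12910 + 461 = 13371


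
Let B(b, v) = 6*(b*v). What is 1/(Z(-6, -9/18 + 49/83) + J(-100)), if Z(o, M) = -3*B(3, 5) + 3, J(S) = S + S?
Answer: -1/467 ≈ -0.0021413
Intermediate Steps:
B(b, v) = 6*b*v
J(S) = 2*S
Z(o, M) = -267 (Z(o, M) = -18*3*5 + 3 = -3*90 + 3 = -270 + 3 = -267)
1/(Z(-6, -9/18 + 49/83) + J(-100)) = 1/(-267 + 2*(-100)) = 1/(-267 - 200) = 1/(-467) = -1/467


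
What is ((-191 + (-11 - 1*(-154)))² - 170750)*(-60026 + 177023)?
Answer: -19707676662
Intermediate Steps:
((-191 + (-11 - 1*(-154)))² - 170750)*(-60026 + 177023) = ((-191 + (-11 + 154))² - 170750)*116997 = ((-191 + 143)² - 170750)*116997 = ((-48)² - 170750)*116997 = (2304 - 170750)*116997 = -168446*116997 = -19707676662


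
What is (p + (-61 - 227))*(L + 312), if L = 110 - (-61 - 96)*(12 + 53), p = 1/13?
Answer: -39776861/13 ≈ -3.0598e+6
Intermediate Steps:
p = 1/13 ≈ 0.076923
L = 10315 (L = 110 - (-157)*65 = 110 - 1*(-10205) = 110 + 10205 = 10315)
(p + (-61 - 227))*(L + 312) = (1/13 + (-61 - 227))*(10315 + 312) = (1/13 - 288)*10627 = -3743/13*10627 = -39776861/13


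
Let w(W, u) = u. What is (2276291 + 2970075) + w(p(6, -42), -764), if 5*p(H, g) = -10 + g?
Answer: 5245602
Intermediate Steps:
p(H, g) = -2 + g/5 (p(H, g) = (-10 + g)/5 = -2 + g/5)
(2276291 + 2970075) + w(p(6, -42), -764) = (2276291 + 2970075) - 764 = 5246366 - 764 = 5245602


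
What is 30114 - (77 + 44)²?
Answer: 15473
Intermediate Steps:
30114 - (77 + 44)² = 30114 - 1*121² = 30114 - 1*14641 = 30114 - 14641 = 15473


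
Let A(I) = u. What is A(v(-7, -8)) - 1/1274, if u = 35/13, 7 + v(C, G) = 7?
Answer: 3429/1274 ≈ 2.6915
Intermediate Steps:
v(C, G) = 0 (v(C, G) = -7 + 7 = 0)
u = 35/13 (u = 35*(1/13) = 35/13 ≈ 2.6923)
A(I) = 35/13
A(v(-7, -8)) - 1/1274 = 35/13 - 1/1274 = 3429/1274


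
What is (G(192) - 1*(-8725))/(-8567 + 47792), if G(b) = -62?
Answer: 8663/39225 ≈ 0.22085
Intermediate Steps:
(G(192) - 1*(-8725))/(-8567 + 47792) = (-62 - 1*(-8725))/(-8567 + 47792) = (-62 + 8725)/39225 = 8663*(1/39225) = 8663/39225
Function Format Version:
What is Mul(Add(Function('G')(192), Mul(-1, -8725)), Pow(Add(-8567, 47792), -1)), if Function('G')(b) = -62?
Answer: Rational(8663, 39225) ≈ 0.22085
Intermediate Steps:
Mul(Add(Function('G')(192), Mul(-1, -8725)), Pow(Add(-8567, 47792), -1)) = Mul(Add(-62, Mul(-1, -8725)), Pow(Add(-8567, 47792), -1)) = Mul(Add(-62, 8725), Pow(39225, -1)) = Mul(8663, Rational(1, 39225)) = Rational(8663, 39225)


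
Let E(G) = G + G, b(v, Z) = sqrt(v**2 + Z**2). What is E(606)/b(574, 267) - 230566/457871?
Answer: -230566/457871 + 1212*sqrt(400765)/400765 ≈ 1.4109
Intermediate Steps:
b(v, Z) = sqrt(Z**2 + v**2)
E(G) = 2*G
E(606)/b(574, 267) - 230566/457871 = (2*606)/(sqrt(267**2 + 574**2)) - 230566/457871 = 1212/(sqrt(71289 + 329476)) - 230566*1/457871 = 1212/(sqrt(400765)) - 230566/457871 = 1212*(sqrt(400765)/400765) - 230566/457871 = 1212*sqrt(400765)/400765 - 230566/457871 = -230566/457871 + 1212*sqrt(400765)/400765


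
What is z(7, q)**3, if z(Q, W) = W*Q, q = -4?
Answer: -21952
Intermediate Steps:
z(Q, W) = Q*W
z(7, q)**3 = (7*(-4))**3 = (-28)**3 = -21952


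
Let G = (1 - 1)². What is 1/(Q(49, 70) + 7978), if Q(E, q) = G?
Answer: 1/7978 ≈ 0.00012534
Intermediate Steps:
G = 0 (G = 0² = 0)
Q(E, q) = 0
1/(Q(49, 70) + 7978) = 1/(0 + 7978) = 1/7978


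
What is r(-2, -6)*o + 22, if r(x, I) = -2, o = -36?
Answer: 94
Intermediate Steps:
r(-2, -6)*o + 22 = -2*(-36) + 22 = 72 + 22 = 94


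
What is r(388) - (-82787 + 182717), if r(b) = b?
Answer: -99542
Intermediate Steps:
r(388) - (-82787 + 182717) = 388 - (-82787 + 182717) = 388 - 1*99930 = 388 - 99930 = -99542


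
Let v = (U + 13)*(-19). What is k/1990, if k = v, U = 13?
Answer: -247/995 ≈ -0.24824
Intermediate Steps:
v = -494 (v = (13 + 13)*(-19) = 26*(-19) = -494)
k = -494
k/1990 = -494/1990 = -494*1/1990 = -247/995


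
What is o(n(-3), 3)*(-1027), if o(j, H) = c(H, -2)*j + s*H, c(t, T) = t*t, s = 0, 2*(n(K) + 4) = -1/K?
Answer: 70863/2 ≈ 35432.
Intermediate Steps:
n(K) = -4 - 1/(2*K) (n(K) = -4 + (-1/K)/2 = -4 - 1/(2*K))
c(t, T) = t²
o(j, H) = j*H² (o(j, H) = H²*j + 0*H = j*H² + 0 = j*H²)
o(n(-3), 3)*(-1027) = ((-4 - ½/(-3))*3²)*(-1027) = ((-4 - ½*(-⅓))*9)*(-1027) = ((-4 + ⅙)*9)*(-1027) = -23/6*9*(-1027) = -69/2*(-1027) = 70863/2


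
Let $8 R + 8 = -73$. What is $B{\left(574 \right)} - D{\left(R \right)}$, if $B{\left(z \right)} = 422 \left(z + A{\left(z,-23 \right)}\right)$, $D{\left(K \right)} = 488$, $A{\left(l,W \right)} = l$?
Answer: $483968$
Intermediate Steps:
$R = - \frac{81}{8}$ ($R = -1 + \frac{1}{8} \left(-73\right) = -1 - \frac{73}{8} = - \frac{81}{8} \approx -10.125$)
$B{\left(z \right)} = 844 z$ ($B{\left(z \right)} = 422 \left(z + z\right) = 422 \cdot 2 z = 844 z$)
$B{\left(574 \right)} - D{\left(R \right)} = 844 \cdot 574 - 488 = 484456 - 488 = 483968$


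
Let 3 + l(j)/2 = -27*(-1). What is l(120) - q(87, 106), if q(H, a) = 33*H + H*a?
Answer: -12045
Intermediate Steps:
l(j) = 48 (l(j) = -6 + 2*(-27*(-1)) = -6 + 2*27 = -6 + 54 = 48)
l(120) - q(87, 106) = 48 - 87*(33 + 106) = 48 - 87*139 = 48 - 1*12093 = 48 - 12093 = -12045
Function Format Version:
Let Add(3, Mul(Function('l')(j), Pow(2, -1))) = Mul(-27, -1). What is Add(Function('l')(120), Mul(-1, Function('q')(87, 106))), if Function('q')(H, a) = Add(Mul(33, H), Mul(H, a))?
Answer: -12045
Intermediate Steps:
Function('l')(j) = 48 (Function('l')(j) = Add(-6, Mul(2, Mul(-27, -1))) = Add(-6, Mul(2, 27)) = Add(-6, 54) = 48)
Add(Function('l')(120), Mul(-1, Function('q')(87, 106))) = Add(48, Mul(-1, Mul(87, Add(33, 106)))) = Add(48, Mul(-1, Mul(87, 139))) = Add(48, Mul(-1, 12093)) = Add(48, -12093) = -12045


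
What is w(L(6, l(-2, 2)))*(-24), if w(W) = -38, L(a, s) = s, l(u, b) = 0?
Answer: 912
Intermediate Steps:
w(L(6, l(-2, 2)))*(-24) = -38*(-24) = 912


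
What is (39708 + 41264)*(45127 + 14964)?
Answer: 4865688452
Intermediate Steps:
(39708 + 41264)*(45127 + 14964) = 80972*60091 = 4865688452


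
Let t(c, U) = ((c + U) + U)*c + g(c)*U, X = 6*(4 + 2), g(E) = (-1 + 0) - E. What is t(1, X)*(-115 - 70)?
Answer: -185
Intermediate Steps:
g(E) = -1 - E
X = 36 (X = 6*6 = 36)
t(c, U) = U*(-1 - c) + c*(c + 2*U) (t(c, U) = ((c + U) + U)*c + (-1 - c)*U = ((U + c) + U)*c + U*(-1 - c) = (c + 2*U)*c + U*(-1 - c) = c*(c + 2*U) + U*(-1 - c) = U*(-1 - c) + c*(c + 2*U))
t(1, X)*(-115 - 70) = (1² - 1*36 + 36*1)*(-115 - 70) = (1 - 36 + 36)*(-185) = 1*(-185) = -185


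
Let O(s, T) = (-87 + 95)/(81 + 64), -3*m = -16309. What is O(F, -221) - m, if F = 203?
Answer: -2364781/435 ≈ -5436.3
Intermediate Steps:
m = 16309/3 (m = -⅓*(-16309) = 16309/3 ≈ 5436.3)
O(s, T) = 8/145
O(F, -221) - m = 8/145 - 1*16309/3 = 8/145 - 16309/3 = -2364781/435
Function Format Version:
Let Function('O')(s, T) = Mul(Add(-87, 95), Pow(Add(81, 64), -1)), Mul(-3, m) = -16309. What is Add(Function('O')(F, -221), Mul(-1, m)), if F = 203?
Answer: Rational(-2364781, 435) ≈ -5436.3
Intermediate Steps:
m = Rational(16309, 3) (m = Mul(Rational(-1, 3), -16309) = Rational(16309, 3) ≈ 5436.3)
Function('O')(s, T) = Rational(8, 145) (Function('O')(s, T) = Mul(8, Pow(145, -1)) = Mul(8, Rational(1, 145)) = Rational(8, 145))
Add(Function('O')(F, -221), Mul(-1, m)) = Add(Rational(8, 145), Mul(-1, Rational(16309, 3))) = Add(Rational(8, 145), Rational(-16309, 3)) = Rational(-2364781, 435)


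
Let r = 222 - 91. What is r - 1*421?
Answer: -290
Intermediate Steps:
r = 131
r - 1*421 = 131 - 1*421 = 131 - 421 = -290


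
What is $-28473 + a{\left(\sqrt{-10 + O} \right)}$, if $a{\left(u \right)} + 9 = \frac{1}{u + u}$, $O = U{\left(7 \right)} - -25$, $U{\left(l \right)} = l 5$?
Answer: $-28482 + \frac{\sqrt{2}}{20} \approx -28482.0$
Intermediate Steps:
$U{\left(l \right)} = 5 l$
$O = 60$ ($O = 5 \cdot 7 - -25 = 35 + 25 = 60$)
$a{\left(u \right)} = -9 + \frac{1}{2 u}$ ($a{\left(u \right)} = -9 + \frac{1}{u + u} = -9 + \frac{1}{2 u}$)
$-28473 + a{\left(\sqrt{-10 + O} \right)} = -28473 - \left(9 - \frac{1}{2 \sqrt{-10 + 60}}\right) = -28473 - \left(9 - \frac{1}{2 \sqrt{50}}\right) = -28473 - \left(9 - \frac{1}{2 \cdot 5 \sqrt{2}}\right) = -28473 - \left(9 - \frac{\frac{1}{10} \sqrt{2}}{2}\right) = -28473 - \left(9 - \frac{\sqrt{2}}{20}\right) = -28482 + \frac{\sqrt{2}}{20}$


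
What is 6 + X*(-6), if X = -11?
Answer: 72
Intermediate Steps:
6 + X*(-6) = 6 - 11*(-6) = 6 + 66 = 72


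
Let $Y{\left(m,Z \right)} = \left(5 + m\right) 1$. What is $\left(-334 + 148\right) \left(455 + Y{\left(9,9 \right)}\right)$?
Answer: $-87234$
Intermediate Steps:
$Y{\left(m,Z \right)} = 5 + m$
$\left(-334 + 148\right) \left(455 + Y{\left(9,9 \right)}\right) = \left(-334 + 148\right) \left(455 + \left(5 + 9\right)\right) = - 186 \left(455 + 14\right) = \left(-186\right) 469 = -87234$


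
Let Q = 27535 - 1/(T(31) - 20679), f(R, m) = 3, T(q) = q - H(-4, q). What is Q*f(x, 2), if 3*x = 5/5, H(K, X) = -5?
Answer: 568405006/6881 ≈ 82605.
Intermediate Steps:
T(q) = 5 + q (T(q) = q - 1*(-5) = q + 5 = 5 + q)
x = ⅓ (x = (5/5)/3 = (5*(⅕))/3 = (⅓)*1 = ⅓ ≈ 0.33333)
Q = 568405006/20643 (Q = 27535 - 1/((5 + 31) - 20679) = 27535 - 1/(36 - 20679) = 27535 - 1/(-20643) = 27535 - 1*(-1/20643) = 27535 + 1/20643 = 568405006/20643 ≈ 27535.)
Q*f(x, 2) = (568405006/20643)*3 = 568405006/6881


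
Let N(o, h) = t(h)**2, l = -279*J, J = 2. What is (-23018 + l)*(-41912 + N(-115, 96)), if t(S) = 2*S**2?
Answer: -8008689682112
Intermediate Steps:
l = -558 (l = -279*2 = -558)
N(o, h) = 4*h**4 (N(o, h) = (2*h**2)**2 = 4*h**4)
(-23018 + l)*(-41912 + N(-115, 96)) = (-23018 - 558)*(-41912 + 4*96**4) = -23576*(-41912 + 4*84934656) = -23576*(-41912 + 339738624) = -23576*339696712 = -8008689682112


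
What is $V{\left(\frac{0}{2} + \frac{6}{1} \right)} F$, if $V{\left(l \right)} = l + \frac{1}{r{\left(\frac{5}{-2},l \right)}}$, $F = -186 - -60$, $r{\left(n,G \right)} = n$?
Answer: $- \frac{3528}{5} \approx -705.6$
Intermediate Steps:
$F = -126$ ($F = -186 + 60 = -126$)
$V{\left(l \right)} = - \frac{2}{5} + l$ ($V{\left(l \right)} = l + \frac{1}{5 \frac{1}{-2}} = l + \frac{1}{5 \left(- \frac{1}{2}\right)} = l + \frac{1}{- \frac{5}{2}} = l - \frac{2}{5} = - \frac{2}{5} + l$)
$V{\left(\frac{0}{2} + \frac{6}{1} \right)} F = \left(- \frac{2}{5} + \left(\frac{0}{2} + \frac{6}{1}\right)\right) \left(-126\right) = \left(- \frac{2}{5} + \left(0 \cdot \frac{1}{2} + 6 \cdot 1\right)\right) \left(-126\right) = \left(- \frac{2}{5} + \left(0 + 6\right)\right) \left(-126\right) = \left(- \frac{2}{5} + 6\right) \left(-126\right) = \frac{28}{5} \left(-126\right) = - \frac{3528}{5}$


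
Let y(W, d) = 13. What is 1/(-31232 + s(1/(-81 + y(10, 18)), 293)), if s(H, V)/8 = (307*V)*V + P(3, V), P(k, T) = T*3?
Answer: 1/210820944 ≈ 4.7434e-9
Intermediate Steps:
P(k, T) = 3*T
s(H, V) = 24*V + 2456*V**2 (s(H, V) = 8*((307*V)*V + 3*V) = 8*(307*V**2 + 3*V) = 8*(3*V + 307*V**2) = 24*V + 2456*V**2)
1/(-31232 + s(1/(-81 + y(10, 18)), 293)) = 1/(-31232 + 8*293*(3 + 307*293)) = 1/(-31232 + 8*293*(3 + 89951)) = 1/(-31232 + 8*293*89954) = 1/(-31232 + 210852176) = 1/210820944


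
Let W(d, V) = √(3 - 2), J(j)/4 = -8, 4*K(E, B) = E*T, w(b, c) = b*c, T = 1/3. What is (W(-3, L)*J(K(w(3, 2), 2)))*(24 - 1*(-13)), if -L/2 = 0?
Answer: -1184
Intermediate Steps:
T = ⅓ ≈ 0.33333
L = 0 (L = -2*0 = 0)
K(E, B) = E/12 (K(E, B) = (E*(⅓))/4 = (E/3)/4 = E/12)
J(j) = -32 (J(j) = 4*(-8) = -32)
W(d, V) = 1 (W(d, V) = √1 = 1)
(W(-3, L)*J(K(w(3, 2), 2)))*(24 - 1*(-13)) = (1*(-32))*(24 - 1*(-13)) = -32*(24 + 13) = -32*37 = -1184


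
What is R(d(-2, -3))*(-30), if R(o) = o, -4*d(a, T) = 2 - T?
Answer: 75/2 ≈ 37.500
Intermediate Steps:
d(a, T) = -½ + T/4 (d(a, T) = -(2 - T)/4 = -½ + T/4)
R(d(-2, -3))*(-30) = (-½ + (¼)*(-3))*(-30) = (-½ - ¾)*(-30) = -5/4*(-30) = 75/2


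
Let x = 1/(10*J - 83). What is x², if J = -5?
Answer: 1/17689 ≈ 5.6532e-5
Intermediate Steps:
x = -1/133 (x = 1/(10*(-5) - 83) = 1/(-50 - 83) = 1/(-133) = -1/133 ≈ -0.0075188)
x² = (-1/133)² = 1/17689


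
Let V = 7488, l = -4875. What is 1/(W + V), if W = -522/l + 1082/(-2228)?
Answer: 1810250/13554466711 ≈ 0.00013355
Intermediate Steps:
W = -685289/1810250 (W = -522/(-4875) + 1082/(-2228) = -522*(-1/4875) + 1082*(-1/2228) = 174/1625 - 541/1114 = -685289/1810250 ≈ -0.37856)
1/(W + V) = 1/(-685289/1810250 + 7488) = 1/(13554466711/1810250) = 1810250/13554466711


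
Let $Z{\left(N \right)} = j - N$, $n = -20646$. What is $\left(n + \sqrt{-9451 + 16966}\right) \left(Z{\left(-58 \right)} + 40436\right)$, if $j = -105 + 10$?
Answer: $-834077754 + 121197 \sqrt{835} \approx -8.3058 \cdot 10^{8}$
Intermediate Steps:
$j = -95$
$Z{\left(N \right)} = -95 - N$
$\left(n + \sqrt{-9451 + 16966}\right) \left(Z{\left(-58 \right)} + 40436\right) = \left(-20646 + \sqrt{-9451 + 16966}\right) \left(\left(-95 - -58\right) + 40436\right) = \left(-20646 + \sqrt{7515}\right) \left(\left(-95 + 58\right) + 40436\right) = \left(-20646 + 3 \sqrt{835}\right) \left(-37 + 40436\right) = \left(-20646 + 3 \sqrt{835}\right) 40399 = -834077754 + 121197 \sqrt{835}$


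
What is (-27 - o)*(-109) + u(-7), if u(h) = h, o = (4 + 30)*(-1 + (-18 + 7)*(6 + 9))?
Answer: -612260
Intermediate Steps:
o = -5644 (o = 34*(-1 - 11*15) = 34*(-1 - 165) = 34*(-166) = -5644)
(-27 - o)*(-109) + u(-7) = (-27 - 1*(-5644))*(-109) - 7 = (-27 + 5644)*(-109) - 7 = 5617*(-109) - 7 = -612253 - 7 = -612260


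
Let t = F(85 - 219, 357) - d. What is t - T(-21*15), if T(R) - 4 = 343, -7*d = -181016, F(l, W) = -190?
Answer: -184775/7 ≈ -26396.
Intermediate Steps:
d = 181016/7 (d = -⅐*(-181016) = 181016/7 ≈ 25859.)
T(R) = 347 (T(R) = 4 + 343 = 347)
t = -182346/7 (t = -190 - 1*181016/7 = -190 - 181016/7 = -182346/7 ≈ -26049.)
t - T(-21*15) = -182346/7 - 1*347 = -182346/7 - 347 = -184775/7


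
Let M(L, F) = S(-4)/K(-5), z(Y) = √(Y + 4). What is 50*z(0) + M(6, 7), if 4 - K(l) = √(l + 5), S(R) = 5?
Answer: 405/4 ≈ 101.25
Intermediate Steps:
K(l) = 4 - √(5 + l) (K(l) = 4 - √(l + 5) = 4 - √(5 + l))
z(Y) = √(4 + Y)
M(L, F) = 5/4 (M(L, F) = 5/(4 - √(5 - 5)) = 5/(4 - √0) = 5/(4 - 1*0) = 5/(4 + 0) = 5/4)
50*z(0) + M(6, 7) = 50*√(4 + 0) + 5/4 = 50*√4 + 5/4 = 50*2 + 5/4 = 100 + 5/4 = 405/4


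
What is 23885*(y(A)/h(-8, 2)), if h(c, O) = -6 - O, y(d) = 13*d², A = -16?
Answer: -9936160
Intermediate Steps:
23885*(y(A)/h(-8, 2)) = 23885*((13*(-16)²)/(-6 - 1*2)) = 23885*((13*256)/(-6 - 2)) = 23885*(3328/(-8)) = 23885*(3328*(-⅛)) = 23885*(-416) = -9936160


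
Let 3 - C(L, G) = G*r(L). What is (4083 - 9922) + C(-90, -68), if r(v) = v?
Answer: -11956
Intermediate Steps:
C(L, G) = 3 - G*L
(4083 - 9922) + C(-90, -68) = (4083 - 9922) + (3 - 1*(-68)*(-90)) = -5839 + (3 - 6120) = -5839 - 6117 = -11956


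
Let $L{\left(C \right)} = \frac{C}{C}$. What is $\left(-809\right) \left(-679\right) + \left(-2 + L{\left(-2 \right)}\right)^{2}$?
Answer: $549312$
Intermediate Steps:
$L{\left(C \right)} = 1$
$\left(-809\right) \left(-679\right) + \left(-2 + L{\left(-2 \right)}\right)^{2} = \left(-809\right) \left(-679\right) + \left(-2 + 1\right)^{2} = 549311 + \left(-1\right)^{2} = 549311 + 1 = 549312$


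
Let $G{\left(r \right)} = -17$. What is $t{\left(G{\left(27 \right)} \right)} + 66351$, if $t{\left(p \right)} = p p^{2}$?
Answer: $61438$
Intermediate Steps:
$t{\left(p \right)} = p^{3}$
$t{\left(G{\left(27 \right)} \right)} + 66351 = \left(-17\right)^{3} + 66351 = -4913 + 66351 = 61438$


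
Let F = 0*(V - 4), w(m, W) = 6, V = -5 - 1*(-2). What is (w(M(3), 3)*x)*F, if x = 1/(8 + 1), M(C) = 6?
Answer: 0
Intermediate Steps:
V = -3 (V = -5 + 2 = -3)
x = ⅑ (x = 1/9 = ⅑ ≈ 0.11111)
F = 0 (F = 0*(-3 - 4) = 0*(-7) = 0)
(w(M(3), 3)*x)*F = (6*(⅑))*0 = (⅔)*0 = 0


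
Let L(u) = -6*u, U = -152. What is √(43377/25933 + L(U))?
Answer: 3*√68273731301/25933 ≈ 30.227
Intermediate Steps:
√(43377/25933 + L(U)) = √(43377/25933 - 6*(-152)) = √(43377*(1/25933) + 912) = √(43377/25933 + 912) = √(23694273/25933) = 3*√68273731301/25933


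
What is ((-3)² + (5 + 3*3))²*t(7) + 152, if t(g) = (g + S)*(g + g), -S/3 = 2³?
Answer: -125750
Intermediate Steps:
S = -24 (S = -3*2³ = -3*8 = -24)
t(g) = 2*g*(-24 + g) (t(g) = (g - 24)*(g + g) = (-24 + g)*(2*g) = 2*g*(-24 + g))
((-3)² + (5 + 3*3))²*t(7) + 152 = ((-3)² + (5 + 3*3))²*(2*7*(-24 + 7)) + 152 = (9 + (5 + 9))²*(2*7*(-17)) + 152 = (9 + 14)²*(-238) + 152 = 23²*(-238) + 152 = 529*(-238) + 152 = -125902 + 152 = -125750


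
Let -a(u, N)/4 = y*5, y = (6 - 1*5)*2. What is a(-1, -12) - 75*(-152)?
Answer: 11360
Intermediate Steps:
y = 2 (y = (6 - 5)*2 = 1*2 = 2)
a(u, N) = -40 (a(u, N) = -8*5 = -4*10 = -40)
a(-1, -12) - 75*(-152) = -40 - 75*(-152) = -40 + 11400 = 11360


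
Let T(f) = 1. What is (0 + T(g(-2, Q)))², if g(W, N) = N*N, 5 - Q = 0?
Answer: 1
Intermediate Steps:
Q = 5 (Q = 5 - 1*0 = 5 + 0 = 5)
g(W, N) = N²
(0 + T(g(-2, Q)))² = (0 + 1)² = 1² = 1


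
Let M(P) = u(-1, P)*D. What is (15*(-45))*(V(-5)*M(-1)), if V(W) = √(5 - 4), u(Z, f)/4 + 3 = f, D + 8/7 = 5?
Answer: 291600/7 ≈ 41657.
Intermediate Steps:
D = 27/7 (D = -8/7 + 5 = 27/7 ≈ 3.8571)
u(Z, f) = -12 + 4*f
M(P) = -324/7 + 108*P/7 (M(P) = (-12 + 4*P)*(27/7) = -324/7 + 108*P/7)
V(W) = 1 (V(W) = √1 = 1)
(15*(-45))*(V(-5)*M(-1)) = (15*(-45))*(1*(-324/7 + (108/7)*(-1))) = -675*(-324/7 - 108/7) = -675*(-432)/7 = -675*(-432/7) = 291600/7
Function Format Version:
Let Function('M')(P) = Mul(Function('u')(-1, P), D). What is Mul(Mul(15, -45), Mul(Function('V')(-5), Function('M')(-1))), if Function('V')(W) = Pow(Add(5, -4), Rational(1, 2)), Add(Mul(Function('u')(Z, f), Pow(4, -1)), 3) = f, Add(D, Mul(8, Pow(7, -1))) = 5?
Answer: Rational(291600, 7) ≈ 41657.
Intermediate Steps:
D = Rational(27, 7) (D = Add(Rational(-8, 7), 5) = Rational(27, 7) ≈ 3.8571)
Function('u')(Z, f) = Add(-12, Mul(4, f))
Function('M')(P) = Add(Rational(-324, 7), Mul(Rational(108, 7), P)) (Function('M')(P) = Mul(Add(-12, Mul(4, P)), Rational(27, 7)) = Add(Rational(-324, 7), Mul(Rational(108, 7), P)))
Function('V')(W) = 1 (Function('V')(W) = Pow(1, Rational(1, 2)) = 1)
Mul(Mul(15, -45), Mul(Function('V')(-5), Function('M')(-1))) = Mul(Mul(15, -45), Mul(1, Add(Rational(-324, 7), Mul(Rational(108, 7), -1)))) = Mul(-675, Mul(1, Add(Rational(-324, 7), Rational(-108, 7)))) = Mul(-675, Mul(1, Rational(-432, 7))) = Mul(-675, Rational(-432, 7)) = Rational(291600, 7)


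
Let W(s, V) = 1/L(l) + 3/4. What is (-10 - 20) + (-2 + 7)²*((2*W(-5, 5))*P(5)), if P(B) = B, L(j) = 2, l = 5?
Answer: 565/2 ≈ 282.50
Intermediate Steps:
W(s, V) = 5/4 (W(s, V) = 1/2 + 3/4 = 1*(½) + 3*(¼) = ½ + ¾ = 5/4)
(-10 - 20) + (-2 + 7)²*((2*W(-5, 5))*P(5)) = (-10 - 20) + (-2 + 7)²*((2*(5/4))*5) = -30 + 5²*((5/2)*5) = -30 + 25*(25/2) = -30 + 625/2 = 565/2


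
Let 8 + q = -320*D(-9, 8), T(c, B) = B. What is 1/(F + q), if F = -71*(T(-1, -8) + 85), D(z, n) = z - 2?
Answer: -1/1955 ≈ -0.00051151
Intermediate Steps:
D(z, n) = -2 + z
q = 3512 (q = -8 - 320*(-2 - 9) = -8 - 320*(-11) = -8 + 3520 = 3512)
F = -5467 (F = -71*(-8 + 85) = -71*77 = -5467)
1/(F + q) = 1/(-5467 + 3512) = 1/(-1955) = -1/1955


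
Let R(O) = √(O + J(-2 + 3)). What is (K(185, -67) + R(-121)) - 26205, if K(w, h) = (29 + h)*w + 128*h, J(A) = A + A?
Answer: -41811 + I*√119 ≈ -41811.0 + 10.909*I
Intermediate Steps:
J(A) = 2*A
R(O) = √(2 + O) (R(O) = √(O + 2*(-2 + 3)) = √(O + 2*1) = √(O + 2) = √(2 + O))
K(w, h) = 128*h + w*(29 + h) (K(w, h) = w*(29 + h) + 128*h = 128*h + w*(29 + h))
(K(185, -67) + R(-121)) - 26205 = ((29*185 + 128*(-67) - 67*185) + √(2 - 121)) - 26205 = ((5365 - 8576 - 12395) + √(-119)) - 26205 = (-15606 + I*√119) - 26205 = -41811 + I*√119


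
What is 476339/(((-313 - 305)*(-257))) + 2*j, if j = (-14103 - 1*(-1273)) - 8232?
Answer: -6689910085/158826 ≈ -42121.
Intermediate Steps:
j = -21062 (j = (-14103 + 1273) - 8232 = -12830 - 8232 = -21062)
476339/(((-313 - 305)*(-257))) + 2*j = 476339/(((-313 - 305)*(-257))) + 2*(-21062) = 476339/((-618*(-257))) - 42124 = 476339/158826 - 42124 = -6689910085/158826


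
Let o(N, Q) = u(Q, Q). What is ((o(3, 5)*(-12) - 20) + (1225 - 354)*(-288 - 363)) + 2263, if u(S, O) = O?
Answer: -564838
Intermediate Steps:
o(N, Q) = Q
((o(3, 5)*(-12) - 20) + (1225 - 354)*(-288 - 363)) + 2263 = ((5*(-12) - 20) + (1225 - 354)*(-288 - 363)) + 2263 = ((-60 - 20) + 871*(-651)) + 2263 = (-80 - 567021) + 2263 = -567101 + 2263 = -564838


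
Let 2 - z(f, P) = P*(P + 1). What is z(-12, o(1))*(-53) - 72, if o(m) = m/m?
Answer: -72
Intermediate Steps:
o(m) = 1
z(f, P) = 2 - P*(1 + P) (z(f, P) = 2 - P*(P + 1) = 2 - P*(1 + P))
z(-12, o(1))*(-53) - 72 = (2 - 1*1 - 1*1²)*(-53) - 72 = (2 - 1 - 1*1)*(-53) - 72 = (2 - 1 - 1)*(-53) - 72 = 0*(-53) - 72 = 0 - 72 = -72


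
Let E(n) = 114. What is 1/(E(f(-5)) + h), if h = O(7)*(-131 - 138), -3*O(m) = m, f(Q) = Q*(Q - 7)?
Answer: 3/2225 ≈ 0.0013483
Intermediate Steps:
f(Q) = Q*(-7 + Q)
O(m) = -m/3
h = 1883/3 (h = (-⅓*7)*(-131 - 138) = -7/3*(-269) = 1883/3 ≈ 627.67)
1/(E(f(-5)) + h) = 1/(114 + 1883/3) = 1/(2225/3) = 3/2225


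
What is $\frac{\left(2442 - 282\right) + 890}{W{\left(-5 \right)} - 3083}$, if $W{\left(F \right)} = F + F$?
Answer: $- \frac{3050}{3093} \approx -0.9861$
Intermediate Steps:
$W{\left(F \right)} = 2 F$
$\frac{\left(2442 - 282\right) + 890}{W{\left(-5 \right)} - 3083} = \frac{\left(2442 - 282\right) + 890}{2 \left(-5\right) - 3083} = \frac{\left(2442 - 282\right) + 890}{-10 - 3083} = \frac{2160 + 890}{-3093} = 3050 \left(- \frac{1}{3093}\right) = - \frac{3050}{3093}$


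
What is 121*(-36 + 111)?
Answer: 9075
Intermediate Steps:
121*(-36 + 111) = 121*75 = 9075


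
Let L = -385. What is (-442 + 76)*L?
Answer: 140910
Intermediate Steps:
(-442 + 76)*L = (-442 + 76)*(-385) = -366*(-385) = 140910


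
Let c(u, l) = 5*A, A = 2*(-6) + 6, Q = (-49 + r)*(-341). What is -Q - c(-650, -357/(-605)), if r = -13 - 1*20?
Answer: -27932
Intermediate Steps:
r = -33 (r = -13 - 20 = -33)
Q = 27962 (Q = (-49 - 33)*(-341) = -82*(-341) = 27962)
A = -6 (A = -12 + 6 = -6)
c(u, l) = -30 (c(u, l) = 5*(-6) = -30)
-Q - c(-650, -357/(-605)) = -1*27962 - 1*(-30) = -27962 + 30 = -27932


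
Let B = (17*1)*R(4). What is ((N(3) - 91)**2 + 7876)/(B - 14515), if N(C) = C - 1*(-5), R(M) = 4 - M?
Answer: -2953/2903 ≈ -1.0172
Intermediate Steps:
N(C) = 5 + C (N(C) = C + 5 = 5 + C)
B = 0 (B = (17*1)*(4 - 1*4) = 17*(4 - 4) = 17*0 = 0)
((N(3) - 91)**2 + 7876)/(B - 14515) = (((5 + 3) - 91)**2 + 7876)/(0 - 14515) = ((8 - 91)**2 + 7876)/(-14515) = ((-83)**2 + 7876)*(-1/14515) = (6889 + 7876)*(-1/14515) = 14765*(-1/14515) = -2953/2903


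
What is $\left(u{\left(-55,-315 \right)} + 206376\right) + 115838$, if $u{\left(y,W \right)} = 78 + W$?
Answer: $321977$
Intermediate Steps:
$\left(u{\left(-55,-315 \right)} + 206376\right) + 115838 = \left(\left(78 - 315\right) + 206376\right) + 115838 = \left(-237 + 206376\right) + 115838 = 206139 + 115838 = 321977$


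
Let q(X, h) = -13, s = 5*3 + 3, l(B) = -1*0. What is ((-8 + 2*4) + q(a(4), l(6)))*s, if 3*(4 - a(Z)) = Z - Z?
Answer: -234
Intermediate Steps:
l(B) = 0
a(Z) = 4 (a(Z) = 4 - (Z - Z)/3 = 4 - ⅓*0 = 4 + 0 = 4)
s = 18 (s = 15 + 3 = 18)
((-8 + 2*4) + q(a(4), l(6)))*s = ((-8 + 2*4) - 13)*18 = ((-8 + 8) - 13)*18 = (0 - 13)*18 = -13*18 = -234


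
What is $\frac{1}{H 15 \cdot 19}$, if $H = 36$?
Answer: $\frac{1}{10260} \approx 9.7466 \cdot 10^{-5}$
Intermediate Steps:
$\frac{1}{H 15 \cdot 19} = \frac{1}{36 \cdot 15 \cdot 19} = \frac{1}{540 \cdot 19} = \frac{1}{10260}$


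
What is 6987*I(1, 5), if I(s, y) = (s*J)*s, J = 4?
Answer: 27948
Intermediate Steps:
I(s, y) = 4*s² (I(s, y) = (s*4)*s = (4*s)*s = 4*s²)
6987*I(1, 5) = 6987*(4*1²) = 6987*(4*1) = 6987*4 = 27948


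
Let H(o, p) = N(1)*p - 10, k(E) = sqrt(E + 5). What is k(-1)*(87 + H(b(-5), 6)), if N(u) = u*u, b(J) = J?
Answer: 166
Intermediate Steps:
N(u) = u**2
k(E) = sqrt(5 + E)
H(o, p) = -10 + p (H(o, p) = 1**2*p - 10 = 1*p - 10 = p - 10 = -10 + p)
k(-1)*(87 + H(b(-5), 6)) = sqrt(5 - 1)*(87 + (-10 + 6)) = sqrt(4)*(87 - 4) = 2*83 = 166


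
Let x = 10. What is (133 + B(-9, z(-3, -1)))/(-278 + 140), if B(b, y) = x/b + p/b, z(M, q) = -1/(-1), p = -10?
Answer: -133/138 ≈ -0.96377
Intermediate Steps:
z(M, q) = 1 (z(M, q) = -1*(-1) = 1)
B(b, y) = 0 (B(b, y) = 10/b - 10/b = 0)
(133 + B(-9, z(-3, -1)))/(-278 + 140) = (133 + 0)/(-278 + 140) = 133/(-138) = 133*(-1/138) = -133/138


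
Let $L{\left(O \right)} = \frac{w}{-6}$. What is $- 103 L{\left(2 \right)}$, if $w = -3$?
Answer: $- \frac{103}{2} \approx -51.5$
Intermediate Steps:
$L{\left(O \right)} = \frac{1}{2}$ ($L{\left(O \right)} = - \frac{3}{-6} = \left(-3\right) \left(- \frac{1}{6}\right) = \frac{1}{2}$)
$- 103 L{\left(2 \right)} = \left(-103\right) \frac{1}{2} = - \frac{103}{2}$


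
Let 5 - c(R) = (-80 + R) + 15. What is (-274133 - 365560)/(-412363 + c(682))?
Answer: 639693/412975 ≈ 1.5490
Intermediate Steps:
c(R) = 70 - R (c(R) = 5 - ((-80 + R) + 15) = 5 - (-65 + R) = 5 + (65 - R) = 70 - R)
(-274133 - 365560)/(-412363 + c(682)) = (-274133 - 365560)/(-412363 + (70 - 1*682)) = -639693/(-412363 + (70 - 682)) = -639693/(-412363 - 612) = -639693/(-412975) = -639693*(-1/412975) = 639693/412975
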